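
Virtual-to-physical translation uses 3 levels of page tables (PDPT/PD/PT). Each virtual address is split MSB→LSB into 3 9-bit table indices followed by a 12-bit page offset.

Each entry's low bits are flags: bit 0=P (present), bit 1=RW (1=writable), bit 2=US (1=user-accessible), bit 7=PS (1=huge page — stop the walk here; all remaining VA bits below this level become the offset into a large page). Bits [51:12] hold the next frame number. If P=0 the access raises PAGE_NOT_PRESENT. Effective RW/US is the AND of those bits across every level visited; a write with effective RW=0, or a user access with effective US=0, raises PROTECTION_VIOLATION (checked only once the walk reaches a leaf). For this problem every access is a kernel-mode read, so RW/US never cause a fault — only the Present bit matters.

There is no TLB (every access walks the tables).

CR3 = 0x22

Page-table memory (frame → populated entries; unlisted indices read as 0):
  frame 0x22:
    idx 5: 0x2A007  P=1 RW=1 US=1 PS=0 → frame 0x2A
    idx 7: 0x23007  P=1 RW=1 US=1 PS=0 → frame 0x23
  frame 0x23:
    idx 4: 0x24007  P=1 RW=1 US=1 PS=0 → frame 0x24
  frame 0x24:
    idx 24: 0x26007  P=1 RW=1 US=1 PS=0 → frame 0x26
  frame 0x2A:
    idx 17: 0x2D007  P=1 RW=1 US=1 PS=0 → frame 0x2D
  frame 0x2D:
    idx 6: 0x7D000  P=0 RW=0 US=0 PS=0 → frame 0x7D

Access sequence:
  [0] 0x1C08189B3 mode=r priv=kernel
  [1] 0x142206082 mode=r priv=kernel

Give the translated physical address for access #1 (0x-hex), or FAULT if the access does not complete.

Per-access translation:
#0 VA=0x1C08189B3 (r,kernel):
  lvl0: tbl 0x22, slot 7 ⇒ 0x23007 (P1/RW1/US1/PS0)
  lvl1: tbl 0x23, slot 4 ⇒ 0x24007 (P1/RW1/US1/PS0)
  lvl2: tbl 0x24, slot 24 ⇒ 0x26007 (P1/RW1/US1/PS0)
  ✓ 0x269B3  — 3 lookups
#1 VA=0x142206082 (r,kernel):
  lvl0: tbl 0x22, slot 5 ⇒ 0x2A007 (P1/RW1/US1/PS0)
  lvl1: tbl 0x2A, slot 17 ⇒ 0x2D007 (P1/RW1/US1/PS0)
  lvl2: tbl 0x2D, slot 6 ⇒ 0x7D000 (P0/RW0/US0/PS0)
  ✗ PAGE_NOT_PRESENT  [3 reads]

Access #1 PA: FAULT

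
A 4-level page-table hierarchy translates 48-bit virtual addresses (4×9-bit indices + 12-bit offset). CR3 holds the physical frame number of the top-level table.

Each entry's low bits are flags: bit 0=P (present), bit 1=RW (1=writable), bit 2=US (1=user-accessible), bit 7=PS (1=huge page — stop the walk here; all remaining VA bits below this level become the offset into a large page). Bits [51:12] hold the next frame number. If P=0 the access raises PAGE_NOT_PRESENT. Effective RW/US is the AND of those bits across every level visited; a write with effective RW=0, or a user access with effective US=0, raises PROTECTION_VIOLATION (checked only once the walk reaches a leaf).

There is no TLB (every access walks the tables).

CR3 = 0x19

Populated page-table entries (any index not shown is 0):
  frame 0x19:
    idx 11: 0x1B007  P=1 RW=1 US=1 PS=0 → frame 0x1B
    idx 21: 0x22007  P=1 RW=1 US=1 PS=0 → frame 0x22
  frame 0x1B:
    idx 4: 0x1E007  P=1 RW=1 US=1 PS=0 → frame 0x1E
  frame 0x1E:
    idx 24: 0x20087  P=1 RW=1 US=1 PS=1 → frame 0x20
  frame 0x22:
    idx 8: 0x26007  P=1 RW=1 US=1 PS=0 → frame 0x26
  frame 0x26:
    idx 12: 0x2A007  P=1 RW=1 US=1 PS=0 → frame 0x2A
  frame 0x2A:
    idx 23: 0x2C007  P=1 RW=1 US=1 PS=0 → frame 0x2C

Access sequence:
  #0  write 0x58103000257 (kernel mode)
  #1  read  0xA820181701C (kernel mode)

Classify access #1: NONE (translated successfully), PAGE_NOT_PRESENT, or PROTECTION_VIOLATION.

Walk each access:
#0 VA=0x58103000257 (w,kernel):
  L0 @0x19[11] → 0x1B007  P=1,RW=1,US=1,PS=0
  L1 @0x1B[4] → 0x1E007  P=1,RW=1,US=1,PS=0
  L2 @0x1E[24] → 0x20087  P=1,RW=1,US=1,PS=1
  ⇒ phys 0x20257 (huge @L2)  [3 reads]
#1 VA=0xA820181701C (r,kernel):
  L0 @0x19[21] → 0x22007  P=1,RW=1,US=1,PS=0
  L1 @0x22[8] → 0x26007  P=1,RW=1,US=1,PS=0
  L2 @0x26[12] → 0x2A007  P=1,RW=1,US=1,PS=0
  L3 @0x2A[23] → 0x2C007  P=1,RW=1,US=1,PS=0
  ⇒ phys 0x2C01C  [4 reads]

Access #1 fault: NONE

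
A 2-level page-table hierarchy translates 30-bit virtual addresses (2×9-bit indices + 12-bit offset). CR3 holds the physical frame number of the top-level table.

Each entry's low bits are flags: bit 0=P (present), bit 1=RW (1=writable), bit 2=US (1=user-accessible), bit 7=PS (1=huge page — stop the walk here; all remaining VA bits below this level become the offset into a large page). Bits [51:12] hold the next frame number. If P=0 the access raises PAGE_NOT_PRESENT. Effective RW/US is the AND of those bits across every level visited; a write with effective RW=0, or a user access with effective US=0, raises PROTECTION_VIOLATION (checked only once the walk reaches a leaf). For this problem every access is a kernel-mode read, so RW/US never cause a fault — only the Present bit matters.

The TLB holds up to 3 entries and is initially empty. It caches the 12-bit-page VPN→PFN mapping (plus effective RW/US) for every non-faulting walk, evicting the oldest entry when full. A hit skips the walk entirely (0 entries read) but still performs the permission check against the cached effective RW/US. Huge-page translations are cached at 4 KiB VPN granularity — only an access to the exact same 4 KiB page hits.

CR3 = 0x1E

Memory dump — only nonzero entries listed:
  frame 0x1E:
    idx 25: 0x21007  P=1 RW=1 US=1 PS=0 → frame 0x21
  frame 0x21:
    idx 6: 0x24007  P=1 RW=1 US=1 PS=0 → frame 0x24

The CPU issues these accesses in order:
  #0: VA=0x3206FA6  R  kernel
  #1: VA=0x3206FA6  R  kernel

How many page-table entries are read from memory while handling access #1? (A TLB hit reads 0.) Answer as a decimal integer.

Walk each access:
#0 VA=0x3206FA6 (r,kernel):
  lvl0: tbl 0x1E, slot 25 ⇒ 0x21007 (P1/RW1/US1/PS0)
  lvl1: tbl 0x21, slot 6 ⇒ 0x24007 (P1/RW1/US1/PS0)
  ⇒ phys 0x24FA6  [2 reads]
#1 VA=0x3206FA6 (r,kernel):
  TLB hit vpn=0x3206 → PA=0x24FA6

Entries read for #1: 0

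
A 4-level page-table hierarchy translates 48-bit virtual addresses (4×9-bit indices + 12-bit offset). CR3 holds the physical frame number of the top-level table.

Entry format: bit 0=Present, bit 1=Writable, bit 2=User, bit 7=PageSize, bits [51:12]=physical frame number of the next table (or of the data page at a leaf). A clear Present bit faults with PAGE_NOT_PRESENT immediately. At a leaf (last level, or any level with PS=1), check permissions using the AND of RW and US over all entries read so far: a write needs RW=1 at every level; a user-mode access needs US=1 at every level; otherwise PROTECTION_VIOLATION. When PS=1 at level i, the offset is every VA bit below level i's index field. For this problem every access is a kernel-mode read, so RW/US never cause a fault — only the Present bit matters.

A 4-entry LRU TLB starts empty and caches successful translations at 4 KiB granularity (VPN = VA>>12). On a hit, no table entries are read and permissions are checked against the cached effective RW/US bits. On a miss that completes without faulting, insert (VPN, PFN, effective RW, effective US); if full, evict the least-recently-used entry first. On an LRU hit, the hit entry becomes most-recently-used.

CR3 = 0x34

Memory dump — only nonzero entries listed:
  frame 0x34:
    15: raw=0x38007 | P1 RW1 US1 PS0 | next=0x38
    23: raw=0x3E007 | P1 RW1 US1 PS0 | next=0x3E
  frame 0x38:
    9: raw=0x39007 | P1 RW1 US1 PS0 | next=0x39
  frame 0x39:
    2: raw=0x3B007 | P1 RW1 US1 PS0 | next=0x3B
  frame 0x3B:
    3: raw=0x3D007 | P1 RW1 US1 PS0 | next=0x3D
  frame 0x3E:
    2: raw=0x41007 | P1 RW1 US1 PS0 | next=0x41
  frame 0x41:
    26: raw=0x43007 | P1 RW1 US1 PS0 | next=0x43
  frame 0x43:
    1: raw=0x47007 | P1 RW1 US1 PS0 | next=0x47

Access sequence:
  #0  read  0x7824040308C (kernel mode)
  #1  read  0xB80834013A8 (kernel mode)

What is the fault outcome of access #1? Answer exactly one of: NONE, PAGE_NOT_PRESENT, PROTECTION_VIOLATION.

Trace:
#0 VA=0x7824040308C (r,kernel):
  lvl0: tbl 0x34, slot 15 ⇒ 0x38007 (P1/RW1/US1/PS0)
  lvl1: tbl 0x38, slot 9 ⇒ 0x39007 (P1/RW1/US1/PS0)
  lvl2: tbl 0x39, slot 2 ⇒ 0x3B007 (P1/RW1/US1/PS0)
  lvl3: tbl 0x3B, slot 3 ⇒ 0x3D007 (P1/RW1/US1/PS0)
  ✓ 0x3D08C  — 4 lookups
#1 VA=0xB80834013A8 (r,kernel):
  lvl0: tbl 0x34, slot 23 ⇒ 0x3E007 (P1/RW1/US1/PS0)
  lvl1: tbl 0x3E, slot 2 ⇒ 0x41007 (P1/RW1/US1/PS0)
  lvl2: tbl 0x41, slot 26 ⇒ 0x43007 (P1/RW1/US1/PS0)
  lvl3: tbl 0x43, slot 1 ⇒ 0x47007 (P1/RW1/US1/PS0)
  ✓ 0x473A8  — 4 lookups

Access #1 fault: NONE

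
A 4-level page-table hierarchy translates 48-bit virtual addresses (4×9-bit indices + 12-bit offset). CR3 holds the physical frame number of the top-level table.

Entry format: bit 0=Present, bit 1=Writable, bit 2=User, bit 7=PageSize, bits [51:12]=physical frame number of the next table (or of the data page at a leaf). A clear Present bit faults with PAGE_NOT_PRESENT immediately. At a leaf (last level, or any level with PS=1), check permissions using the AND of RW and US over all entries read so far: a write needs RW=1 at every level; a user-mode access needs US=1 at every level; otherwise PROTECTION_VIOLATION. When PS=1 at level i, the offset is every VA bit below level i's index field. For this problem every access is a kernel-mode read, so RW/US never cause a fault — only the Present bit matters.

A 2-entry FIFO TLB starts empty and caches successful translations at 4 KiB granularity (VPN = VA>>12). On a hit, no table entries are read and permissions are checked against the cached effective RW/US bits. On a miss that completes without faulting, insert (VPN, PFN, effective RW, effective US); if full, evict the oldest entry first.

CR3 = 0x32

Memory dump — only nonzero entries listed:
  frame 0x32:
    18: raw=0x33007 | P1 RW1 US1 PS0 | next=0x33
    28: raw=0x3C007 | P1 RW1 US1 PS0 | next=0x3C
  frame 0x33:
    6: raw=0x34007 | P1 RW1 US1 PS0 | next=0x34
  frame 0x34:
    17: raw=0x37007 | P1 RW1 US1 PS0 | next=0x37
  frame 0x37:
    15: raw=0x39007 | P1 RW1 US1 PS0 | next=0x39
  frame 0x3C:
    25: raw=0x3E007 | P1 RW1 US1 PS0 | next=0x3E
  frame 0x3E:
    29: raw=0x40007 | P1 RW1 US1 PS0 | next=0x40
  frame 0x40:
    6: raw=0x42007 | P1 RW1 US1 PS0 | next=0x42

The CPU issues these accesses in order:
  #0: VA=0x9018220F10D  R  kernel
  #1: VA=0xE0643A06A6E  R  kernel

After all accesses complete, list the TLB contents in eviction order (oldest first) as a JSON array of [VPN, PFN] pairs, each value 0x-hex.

Trace:
#0 VA=0x9018220F10D (r,kernel):
  lvl0: tbl 0x32, slot 18 ⇒ 0x33007 (P1/RW1/US1/PS0)
  lvl1: tbl 0x33, slot 6 ⇒ 0x34007 (P1/RW1/US1/PS0)
  lvl2: tbl 0x34, slot 17 ⇒ 0x37007 (P1/RW1/US1/PS0)
  lvl3: tbl 0x37, slot 15 ⇒ 0x39007 (P1/RW1/US1/PS0)
  ⇒ phys 0x3910D  [4 reads]
#1 VA=0xE0643A06A6E (r,kernel):
  lvl0: tbl 0x32, slot 28 ⇒ 0x3C007 (P1/RW1/US1/PS0)
  lvl1: tbl 0x3C, slot 25 ⇒ 0x3E007 (P1/RW1/US1/PS0)
  lvl2: tbl 0x3E, slot 29 ⇒ 0x40007 (P1/RW1/US1/PS0)
  lvl3: tbl 0x40, slot 6 ⇒ 0x42007 (P1/RW1/US1/PS0)
  ⇒ phys 0x42A6E  [4 reads]

TLB: [["0x9018220F", "0x39"], ["0xE0643A06", "0x42"]]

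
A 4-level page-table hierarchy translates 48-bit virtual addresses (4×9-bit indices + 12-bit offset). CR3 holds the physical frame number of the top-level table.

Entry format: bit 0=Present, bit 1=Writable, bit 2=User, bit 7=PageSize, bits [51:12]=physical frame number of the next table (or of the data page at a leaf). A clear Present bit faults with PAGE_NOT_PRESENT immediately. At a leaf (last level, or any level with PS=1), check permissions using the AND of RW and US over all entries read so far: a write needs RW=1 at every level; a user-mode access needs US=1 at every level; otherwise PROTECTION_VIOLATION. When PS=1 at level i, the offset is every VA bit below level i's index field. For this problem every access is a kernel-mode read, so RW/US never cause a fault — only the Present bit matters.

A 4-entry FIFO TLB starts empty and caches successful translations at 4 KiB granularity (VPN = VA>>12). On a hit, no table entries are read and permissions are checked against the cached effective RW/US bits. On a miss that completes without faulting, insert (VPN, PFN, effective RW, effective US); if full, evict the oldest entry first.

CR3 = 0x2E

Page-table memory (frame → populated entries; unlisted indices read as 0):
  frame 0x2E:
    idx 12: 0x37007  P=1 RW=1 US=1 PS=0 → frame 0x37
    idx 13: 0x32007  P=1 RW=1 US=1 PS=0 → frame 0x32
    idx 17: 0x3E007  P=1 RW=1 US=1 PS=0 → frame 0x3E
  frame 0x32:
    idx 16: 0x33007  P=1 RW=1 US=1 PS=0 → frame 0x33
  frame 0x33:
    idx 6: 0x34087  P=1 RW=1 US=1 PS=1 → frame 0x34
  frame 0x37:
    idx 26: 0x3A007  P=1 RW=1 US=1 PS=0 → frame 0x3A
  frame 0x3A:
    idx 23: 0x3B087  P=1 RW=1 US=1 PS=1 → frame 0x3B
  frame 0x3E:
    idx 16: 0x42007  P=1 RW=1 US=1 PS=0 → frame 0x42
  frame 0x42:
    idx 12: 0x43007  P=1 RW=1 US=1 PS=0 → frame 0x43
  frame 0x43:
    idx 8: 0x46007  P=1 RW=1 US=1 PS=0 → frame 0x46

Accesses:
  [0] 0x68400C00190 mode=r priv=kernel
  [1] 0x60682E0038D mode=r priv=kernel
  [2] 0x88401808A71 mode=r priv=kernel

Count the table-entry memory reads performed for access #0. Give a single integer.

Trace:
#0 VA=0x68400C00190 (r,kernel):
  lvl0: tbl 0x2E, slot 13 ⇒ 0x32007 (P1/RW1/US1/PS0)
  lvl1: tbl 0x32, slot 16 ⇒ 0x33007 (P1/RW1/US1/PS0)
  lvl2: tbl 0x33, slot 6 ⇒ 0x34087 (P1/RW1/US1/PS1)
  ✓ 0x34190 (huge @L2)  — 3 lookups
#1 VA=0x60682E0038D (r,kernel):
  lvl0: tbl 0x2E, slot 12 ⇒ 0x37007 (P1/RW1/US1/PS0)
  lvl1: tbl 0x37, slot 26 ⇒ 0x3A007 (P1/RW1/US1/PS0)
  lvl2: tbl 0x3A, slot 23 ⇒ 0x3B087 (P1/RW1/US1/PS1)
  ✓ 0x3B38D (huge @L2)  — 3 lookups
#2 VA=0x88401808A71 (r,kernel):
  lvl0: tbl 0x2E, slot 17 ⇒ 0x3E007 (P1/RW1/US1/PS0)
  lvl1: tbl 0x3E, slot 16 ⇒ 0x42007 (P1/RW1/US1/PS0)
  lvl2: tbl 0x42, slot 12 ⇒ 0x43007 (P1/RW1/US1/PS0)
  lvl3: tbl 0x43, slot 8 ⇒ 0x46007 (P1/RW1/US1/PS0)
  ✓ 0x46A71  — 4 lookups

Entries read for #0: 3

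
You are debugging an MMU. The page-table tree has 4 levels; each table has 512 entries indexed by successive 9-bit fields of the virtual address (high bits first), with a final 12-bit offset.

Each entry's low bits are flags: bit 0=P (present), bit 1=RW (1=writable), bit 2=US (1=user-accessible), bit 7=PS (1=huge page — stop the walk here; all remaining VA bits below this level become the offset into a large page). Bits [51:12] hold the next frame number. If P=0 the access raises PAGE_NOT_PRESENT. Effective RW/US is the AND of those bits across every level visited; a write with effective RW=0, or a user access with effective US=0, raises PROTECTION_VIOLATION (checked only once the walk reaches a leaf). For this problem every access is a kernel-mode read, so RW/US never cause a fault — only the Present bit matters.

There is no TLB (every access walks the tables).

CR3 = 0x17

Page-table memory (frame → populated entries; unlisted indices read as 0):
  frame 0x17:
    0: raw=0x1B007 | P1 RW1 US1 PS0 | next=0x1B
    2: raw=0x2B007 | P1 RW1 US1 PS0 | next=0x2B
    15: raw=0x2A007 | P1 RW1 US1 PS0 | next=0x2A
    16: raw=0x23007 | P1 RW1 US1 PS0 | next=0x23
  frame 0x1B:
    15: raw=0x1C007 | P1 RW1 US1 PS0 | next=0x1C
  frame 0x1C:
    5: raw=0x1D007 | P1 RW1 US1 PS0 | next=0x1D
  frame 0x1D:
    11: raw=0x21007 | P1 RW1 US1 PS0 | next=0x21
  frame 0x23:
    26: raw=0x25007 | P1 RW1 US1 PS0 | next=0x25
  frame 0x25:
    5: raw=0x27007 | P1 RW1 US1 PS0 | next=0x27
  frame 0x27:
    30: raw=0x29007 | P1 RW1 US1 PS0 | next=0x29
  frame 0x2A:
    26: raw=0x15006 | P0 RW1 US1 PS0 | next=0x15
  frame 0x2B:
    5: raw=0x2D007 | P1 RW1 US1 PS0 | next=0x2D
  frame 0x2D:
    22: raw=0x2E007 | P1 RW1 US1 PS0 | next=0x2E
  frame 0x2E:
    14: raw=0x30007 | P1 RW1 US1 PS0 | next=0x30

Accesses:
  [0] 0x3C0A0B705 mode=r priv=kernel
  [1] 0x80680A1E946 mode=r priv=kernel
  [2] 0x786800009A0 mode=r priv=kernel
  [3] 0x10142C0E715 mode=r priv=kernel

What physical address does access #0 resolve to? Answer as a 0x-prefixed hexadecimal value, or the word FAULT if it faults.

Trace:
#0 VA=0x3C0A0B705 (r,kernel):
  lvl0: tbl 0x17, slot 0 ⇒ 0x1B007 (P1/RW1/US1/PS0)
  lvl1: tbl 0x1B, slot 15 ⇒ 0x1C007 (P1/RW1/US1/PS0)
  lvl2: tbl 0x1C, slot 5 ⇒ 0x1D007 (P1/RW1/US1/PS0)
  lvl3: tbl 0x1D, slot 11 ⇒ 0x21007 (P1/RW1/US1/PS0)
  ⇒ phys 0x21705  [4 reads]
#1 VA=0x80680A1E946 (r,kernel):
  lvl0: tbl 0x17, slot 16 ⇒ 0x23007 (P1/RW1/US1/PS0)
  lvl1: tbl 0x23, slot 26 ⇒ 0x25007 (P1/RW1/US1/PS0)
  lvl2: tbl 0x25, slot 5 ⇒ 0x27007 (P1/RW1/US1/PS0)
  lvl3: tbl 0x27, slot 30 ⇒ 0x29007 (P1/RW1/US1/PS0)
  ⇒ phys 0x29946  [4 reads]
#2 VA=0x786800009A0 (r,kernel):
  lvl0: tbl 0x17, slot 15 ⇒ 0x2A007 (P1/RW1/US1/PS0)
  lvl1: tbl 0x2A, slot 26 ⇒ 0x15006 (P0/RW1/US1/PS0)
  → PAGE_NOT_PRESENT  (2 entries read)
#3 VA=0x10142C0E715 (r,kernel):
  lvl0: tbl 0x17, slot 2 ⇒ 0x2B007 (P1/RW1/US1/PS0)
  lvl1: tbl 0x2B, slot 5 ⇒ 0x2D007 (P1/RW1/US1/PS0)
  lvl2: tbl 0x2D, slot 22 ⇒ 0x2E007 (P1/RW1/US1/PS0)
  lvl3: tbl 0x2E, slot 14 ⇒ 0x30007 (P1/RW1/US1/PS0)
  ⇒ phys 0x30715  [4 reads]

Access #0 PA: 0x21705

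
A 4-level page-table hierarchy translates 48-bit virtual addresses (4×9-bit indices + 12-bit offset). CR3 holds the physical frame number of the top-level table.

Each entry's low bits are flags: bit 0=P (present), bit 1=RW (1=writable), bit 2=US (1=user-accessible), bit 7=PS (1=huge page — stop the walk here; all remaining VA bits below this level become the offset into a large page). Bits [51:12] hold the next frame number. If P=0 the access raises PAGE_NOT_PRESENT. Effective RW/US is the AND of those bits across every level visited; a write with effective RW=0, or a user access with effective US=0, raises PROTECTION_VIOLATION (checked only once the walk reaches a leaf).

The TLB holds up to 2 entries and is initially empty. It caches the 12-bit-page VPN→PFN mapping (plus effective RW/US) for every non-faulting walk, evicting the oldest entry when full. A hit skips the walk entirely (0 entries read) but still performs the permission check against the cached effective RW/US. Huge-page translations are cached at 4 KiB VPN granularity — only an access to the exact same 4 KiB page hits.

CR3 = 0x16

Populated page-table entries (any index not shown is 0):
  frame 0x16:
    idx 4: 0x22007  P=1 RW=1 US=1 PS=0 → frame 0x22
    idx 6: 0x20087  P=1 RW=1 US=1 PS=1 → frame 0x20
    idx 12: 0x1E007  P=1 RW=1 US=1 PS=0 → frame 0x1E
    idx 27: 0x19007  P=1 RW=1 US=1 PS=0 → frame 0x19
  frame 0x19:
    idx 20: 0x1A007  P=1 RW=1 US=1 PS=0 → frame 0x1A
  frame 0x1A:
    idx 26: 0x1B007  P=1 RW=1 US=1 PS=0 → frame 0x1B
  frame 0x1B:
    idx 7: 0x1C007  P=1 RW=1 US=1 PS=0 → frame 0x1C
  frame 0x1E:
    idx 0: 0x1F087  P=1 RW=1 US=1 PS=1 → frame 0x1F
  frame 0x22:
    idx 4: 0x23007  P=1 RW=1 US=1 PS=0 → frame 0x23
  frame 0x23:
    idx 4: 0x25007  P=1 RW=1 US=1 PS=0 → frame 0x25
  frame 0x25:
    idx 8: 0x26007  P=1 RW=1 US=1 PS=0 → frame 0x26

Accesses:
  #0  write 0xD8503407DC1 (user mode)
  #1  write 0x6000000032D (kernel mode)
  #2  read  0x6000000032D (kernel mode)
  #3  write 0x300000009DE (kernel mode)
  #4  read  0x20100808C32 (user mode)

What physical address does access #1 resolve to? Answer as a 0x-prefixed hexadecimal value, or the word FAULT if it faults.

Walk each access:
#0 VA=0xD8503407DC1 (w,user):
  [0] read 0x16 idx=27: raw=0x19007 flags P=1 W=1 U=1 S=0
  [1] read 0x19 idx=20: raw=0x1A007 flags P=1 W=1 U=1 S=0
  [2] read 0x1A idx=26: raw=0x1B007 flags P=1 W=1 U=1 S=0
  [3] read 0x1B idx=7: raw=0x1C007 flags P=1 W=1 U=1 S=0
  ✓ 0x1CDC1  — 4 lookups
#1 VA=0x6000000032D (w,kernel):
  [0] read 0x16 idx=12: raw=0x1E007 flags P=1 W=1 U=1 S=0
  [1] read 0x1E idx=0: raw=0x1F087 flags P=1 W=1 U=1 S=1
  ✓ 0x1F32D (huge @L1)  — 2 lookups
#2 VA=0x6000000032D (r,kernel):
  TLB hit vpn=0x60000000 → PA=0x1F32D
#3 VA=0x300000009DE (w,kernel):
  [0] read 0x16 idx=6: raw=0x20087 flags P=1 W=1 U=1 S=1
  ✓ 0x209DE (huge @L0)  — 1 lookups
#4 VA=0x20100808C32 (r,user):
  [0] read 0x16 idx=4: raw=0x22007 flags P=1 W=1 U=1 S=0
  [1] read 0x22 idx=4: raw=0x23007 flags P=1 W=1 U=1 S=0
  [2] read 0x23 idx=4: raw=0x25007 flags P=1 W=1 U=1 S=0
  [3] read 0x25 idx=8: raw=0x26007 flags P=1 W=1 U=1 S=0
  ✓ 0x26C32  — 4 lookups

Access #1 PA: 0x1F32D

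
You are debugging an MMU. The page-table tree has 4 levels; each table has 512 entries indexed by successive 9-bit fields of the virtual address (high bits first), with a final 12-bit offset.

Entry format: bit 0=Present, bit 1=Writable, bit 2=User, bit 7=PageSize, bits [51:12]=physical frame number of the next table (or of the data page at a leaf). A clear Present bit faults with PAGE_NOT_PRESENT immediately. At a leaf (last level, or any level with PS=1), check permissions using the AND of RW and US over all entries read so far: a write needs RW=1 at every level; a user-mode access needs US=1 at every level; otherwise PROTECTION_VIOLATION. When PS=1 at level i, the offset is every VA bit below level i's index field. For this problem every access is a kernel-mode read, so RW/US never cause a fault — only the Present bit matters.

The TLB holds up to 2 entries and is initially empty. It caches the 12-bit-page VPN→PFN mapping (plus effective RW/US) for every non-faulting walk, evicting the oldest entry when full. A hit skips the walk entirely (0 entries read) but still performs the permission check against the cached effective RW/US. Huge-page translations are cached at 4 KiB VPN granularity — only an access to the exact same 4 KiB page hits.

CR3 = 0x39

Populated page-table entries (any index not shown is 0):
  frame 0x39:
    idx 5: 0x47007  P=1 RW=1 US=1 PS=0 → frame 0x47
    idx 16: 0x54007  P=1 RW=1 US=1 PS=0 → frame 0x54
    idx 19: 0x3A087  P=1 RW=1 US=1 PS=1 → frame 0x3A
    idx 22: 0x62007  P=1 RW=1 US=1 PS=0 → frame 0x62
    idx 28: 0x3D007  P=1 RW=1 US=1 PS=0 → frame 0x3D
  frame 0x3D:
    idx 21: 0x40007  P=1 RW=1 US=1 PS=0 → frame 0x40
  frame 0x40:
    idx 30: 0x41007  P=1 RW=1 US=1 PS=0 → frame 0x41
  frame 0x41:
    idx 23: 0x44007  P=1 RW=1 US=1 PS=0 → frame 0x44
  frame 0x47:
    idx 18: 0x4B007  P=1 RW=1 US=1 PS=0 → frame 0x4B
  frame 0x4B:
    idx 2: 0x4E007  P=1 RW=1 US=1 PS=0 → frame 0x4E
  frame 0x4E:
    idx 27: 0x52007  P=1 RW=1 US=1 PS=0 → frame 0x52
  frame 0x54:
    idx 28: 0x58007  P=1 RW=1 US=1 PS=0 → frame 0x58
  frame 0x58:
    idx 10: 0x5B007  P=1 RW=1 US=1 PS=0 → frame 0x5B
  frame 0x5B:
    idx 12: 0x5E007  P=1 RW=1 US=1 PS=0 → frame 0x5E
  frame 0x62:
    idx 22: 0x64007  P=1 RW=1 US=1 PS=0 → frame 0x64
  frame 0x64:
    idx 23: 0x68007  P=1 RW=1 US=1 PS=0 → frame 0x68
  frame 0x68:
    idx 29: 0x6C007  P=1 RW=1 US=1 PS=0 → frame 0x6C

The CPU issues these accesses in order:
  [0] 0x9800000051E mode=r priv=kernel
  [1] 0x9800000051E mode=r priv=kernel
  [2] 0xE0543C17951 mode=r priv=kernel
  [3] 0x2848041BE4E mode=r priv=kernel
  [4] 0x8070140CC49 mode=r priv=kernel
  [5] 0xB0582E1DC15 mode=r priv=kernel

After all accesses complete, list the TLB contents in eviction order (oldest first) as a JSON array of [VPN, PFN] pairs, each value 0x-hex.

Per-access translation:
#0 VA=0x9800000051E (r,kernel):
  [0] read 0x39 idx=19: raw=0x3A087 flags P=1 W=1 U=1 S=1
  ⇒ phys 0x3A51E (huge @L0)  [1 reads]
#1 VA=0x9800000051E (r,kernel):
  TLB hit vpn=0x98000000 → PA=0x3A51E
#2 VA=0xE0543C17951 (r,kernel):
  [0] read 0x39 idx=28: raw=0x3D007 flags P=1 W=1 U=1 S=0
  [1] read 0x3D idx=21: raw=0x40007 flags P=1 W=1 U=1 S=0
  [2] read 0x40 idx=30: raw=0x41007 flags P=1 W=1 U=1 S=0
  [3] read 0x41 idx=23: raw=0x44007 flags P=1 W=1 U=1 S=0
  ⇒ phys 0x44951  [4 reads]
#3 VA=0x2848041BE4E (r,kernel):
  [0] read 0x39 idx=5: raw=0x47007 flags P=1 W=1 U=1 S=0
  [1] read 0x47 idx=18: raw=0x4B007 flags P=1 W=1 U=1 S=0
  [2] read 0x4B idx=2: raw=0x4E007 flags P=1 W=1 U=1 S=0
  [3] read 0x4E idx=27: raw=0x52007 flags P=1 W=1 U=1 S=0
  ⇒ phys 0x52E4E  [4 reads]
#4 VA=0x8070140CC49 (r,kernel):
  [0] read 0x39 idx=16: raw=0x54007 flags P=1 W=1 U=1 S=0
  [1] read 0x54 idx=28: raw=0x58007 flags P=1 W=1 U=1 S=0
  [2] read 0x58 idx=10: raw=0x5B007 flags P=1 W=1 U=1 S=0
  [3] read 0x5B idx=12: raw=0x5E007 flags P=1 W=1 U=1 S=0
  ⇒ phys 0x5EC49  [4 reads]
#5 VA=0xB0582E1DC15 (r,kernel):
  [0] read 0x39 idx=22: raw=0x62007 flags P=1 W=1 U=1 S=0
  [1] read 0x62 idx=22: raw=0x64007 flags P=1 W=1 U=1 S=0
  [2] read 0x64 idx=23: raw=0x68007 flags P=1 W=1 U=1 S=0
  [3] read 0x68 idx=29: raw=0x6C007 flags P=1 W=1 U=1 S=0
  ⇒ phys 0x6CC15  [4 reads]

TLB: [["0x8070140C", "0x5E"], ["0xB0582E1D", "0x6C"]]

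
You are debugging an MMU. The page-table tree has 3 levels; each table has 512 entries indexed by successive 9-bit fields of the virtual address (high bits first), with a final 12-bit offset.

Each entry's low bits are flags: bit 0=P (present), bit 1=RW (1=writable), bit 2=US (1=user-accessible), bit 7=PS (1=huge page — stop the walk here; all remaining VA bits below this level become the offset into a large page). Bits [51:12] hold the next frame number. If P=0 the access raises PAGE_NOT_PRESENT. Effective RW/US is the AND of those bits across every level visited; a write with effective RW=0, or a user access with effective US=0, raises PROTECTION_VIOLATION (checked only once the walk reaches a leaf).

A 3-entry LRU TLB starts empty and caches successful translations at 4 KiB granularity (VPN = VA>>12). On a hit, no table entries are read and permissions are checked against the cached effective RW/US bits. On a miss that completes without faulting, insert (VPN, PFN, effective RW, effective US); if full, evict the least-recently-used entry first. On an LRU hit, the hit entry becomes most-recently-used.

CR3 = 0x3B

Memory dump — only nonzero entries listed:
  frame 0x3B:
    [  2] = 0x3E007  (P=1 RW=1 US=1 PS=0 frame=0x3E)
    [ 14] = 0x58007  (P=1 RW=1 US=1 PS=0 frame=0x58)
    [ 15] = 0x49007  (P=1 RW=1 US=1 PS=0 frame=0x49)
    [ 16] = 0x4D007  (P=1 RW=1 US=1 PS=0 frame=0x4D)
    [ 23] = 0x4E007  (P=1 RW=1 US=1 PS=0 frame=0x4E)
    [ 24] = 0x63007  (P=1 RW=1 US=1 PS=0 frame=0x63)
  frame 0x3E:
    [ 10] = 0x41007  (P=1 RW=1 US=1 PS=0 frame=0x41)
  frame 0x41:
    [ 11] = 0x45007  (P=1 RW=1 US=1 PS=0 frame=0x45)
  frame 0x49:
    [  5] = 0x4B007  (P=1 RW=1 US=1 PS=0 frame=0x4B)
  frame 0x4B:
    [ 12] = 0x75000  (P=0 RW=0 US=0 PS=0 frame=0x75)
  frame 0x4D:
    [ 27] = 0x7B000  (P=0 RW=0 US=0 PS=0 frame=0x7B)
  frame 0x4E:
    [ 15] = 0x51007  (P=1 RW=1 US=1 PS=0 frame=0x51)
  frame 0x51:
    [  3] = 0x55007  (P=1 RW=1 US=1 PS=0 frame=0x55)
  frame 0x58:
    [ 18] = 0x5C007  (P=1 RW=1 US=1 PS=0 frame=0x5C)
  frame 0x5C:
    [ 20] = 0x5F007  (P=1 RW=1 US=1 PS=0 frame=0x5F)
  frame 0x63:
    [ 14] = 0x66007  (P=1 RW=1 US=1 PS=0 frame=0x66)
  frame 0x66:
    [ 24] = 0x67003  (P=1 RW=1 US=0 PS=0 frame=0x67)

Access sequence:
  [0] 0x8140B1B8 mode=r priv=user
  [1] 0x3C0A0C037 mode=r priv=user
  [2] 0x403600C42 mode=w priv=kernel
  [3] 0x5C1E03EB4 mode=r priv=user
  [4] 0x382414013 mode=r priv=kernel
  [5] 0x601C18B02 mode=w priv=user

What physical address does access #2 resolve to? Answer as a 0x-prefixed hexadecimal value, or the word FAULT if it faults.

Walk each access:
#0 VA=0x8140B1B8 (r,user):
  L0 @0x3B[2] → 0x3E007  P=1,RW=1,US=1,PS=0
  L1 @0x3E[10] → 0x41007  P=1,RW=1,US=1,PS=0
  L2 @0x41[11] → 0x45007  P=1,RW=1,US=1,PS=0
  ⇒ phys 0x451B8  [3 reads]
#1 VA=0x3C0A0C037 (r,user):
  L0 @0x3B[15] → 0x49007  P=1,RW=1,US=1,PS=0
  L1 @0x49[5] → 0x4B007  P=1,RW=1,US=1,PS=0
  L2 @0x4B[12] → 0x75000  P=0,RW=0,US=0,PS=0
  ⇒ fault: PAGE_NOT_PRESENT  — 3 lookups
#2 VA=0x403600C42 (w,kernel):
  L0 @0x3B[16] → 0x4D007  P=1,RW=1,US=1,PS=0
  L1 @0x4D[27] → 0x7B000  P=0,RW=0,US=0,PS=0
  ⇒ fault: PAGE_NOT_PRESENT  — 2 lookups
#3 VA=0x5C1E03EB4 (r,user):
  L0 @0x3B[23] → 0x4E007  P=1,RW=1,US=1,PS=0
  L1 @0x4E[15] → 0x51007  P=1,RW=1,US=1,PS=0
  L2 @0x51[3] → 0x55007  P=1,RW=1,US=1,PS=0
  ⇒ phys 0x55EB4  [3 reads]
#4 VA=0x382414013 (r,kernel):
  L0 @0x3B[14] → 0x58007  P=1,RW=1,US=1,PS=0
  L1 @0x58[18] → 0x5C007  P=1,RW=1,US=1,PS=0
  L2 @0x5C[20] → 0x5F007  P=1,RW=1,US=1,PS=0
  ⇒ phys 0x5F013  [3 reads]
#5 VA=0x601C18B02 (w,user):
  L0 @0x3B[24] → 0x63007  P=1,RW=1,US=1,PS=0
  L1 @0x63[14] → 0x66007  P=1,RW=1,US=1,PS=0
  L2 @0x66[24] → 0x67003  P=1,RW=1,US=0,PS=0
  ⇒ fault: PROTECTION_VIOLATION  — 3 lookups

Access #2 PA: FAULT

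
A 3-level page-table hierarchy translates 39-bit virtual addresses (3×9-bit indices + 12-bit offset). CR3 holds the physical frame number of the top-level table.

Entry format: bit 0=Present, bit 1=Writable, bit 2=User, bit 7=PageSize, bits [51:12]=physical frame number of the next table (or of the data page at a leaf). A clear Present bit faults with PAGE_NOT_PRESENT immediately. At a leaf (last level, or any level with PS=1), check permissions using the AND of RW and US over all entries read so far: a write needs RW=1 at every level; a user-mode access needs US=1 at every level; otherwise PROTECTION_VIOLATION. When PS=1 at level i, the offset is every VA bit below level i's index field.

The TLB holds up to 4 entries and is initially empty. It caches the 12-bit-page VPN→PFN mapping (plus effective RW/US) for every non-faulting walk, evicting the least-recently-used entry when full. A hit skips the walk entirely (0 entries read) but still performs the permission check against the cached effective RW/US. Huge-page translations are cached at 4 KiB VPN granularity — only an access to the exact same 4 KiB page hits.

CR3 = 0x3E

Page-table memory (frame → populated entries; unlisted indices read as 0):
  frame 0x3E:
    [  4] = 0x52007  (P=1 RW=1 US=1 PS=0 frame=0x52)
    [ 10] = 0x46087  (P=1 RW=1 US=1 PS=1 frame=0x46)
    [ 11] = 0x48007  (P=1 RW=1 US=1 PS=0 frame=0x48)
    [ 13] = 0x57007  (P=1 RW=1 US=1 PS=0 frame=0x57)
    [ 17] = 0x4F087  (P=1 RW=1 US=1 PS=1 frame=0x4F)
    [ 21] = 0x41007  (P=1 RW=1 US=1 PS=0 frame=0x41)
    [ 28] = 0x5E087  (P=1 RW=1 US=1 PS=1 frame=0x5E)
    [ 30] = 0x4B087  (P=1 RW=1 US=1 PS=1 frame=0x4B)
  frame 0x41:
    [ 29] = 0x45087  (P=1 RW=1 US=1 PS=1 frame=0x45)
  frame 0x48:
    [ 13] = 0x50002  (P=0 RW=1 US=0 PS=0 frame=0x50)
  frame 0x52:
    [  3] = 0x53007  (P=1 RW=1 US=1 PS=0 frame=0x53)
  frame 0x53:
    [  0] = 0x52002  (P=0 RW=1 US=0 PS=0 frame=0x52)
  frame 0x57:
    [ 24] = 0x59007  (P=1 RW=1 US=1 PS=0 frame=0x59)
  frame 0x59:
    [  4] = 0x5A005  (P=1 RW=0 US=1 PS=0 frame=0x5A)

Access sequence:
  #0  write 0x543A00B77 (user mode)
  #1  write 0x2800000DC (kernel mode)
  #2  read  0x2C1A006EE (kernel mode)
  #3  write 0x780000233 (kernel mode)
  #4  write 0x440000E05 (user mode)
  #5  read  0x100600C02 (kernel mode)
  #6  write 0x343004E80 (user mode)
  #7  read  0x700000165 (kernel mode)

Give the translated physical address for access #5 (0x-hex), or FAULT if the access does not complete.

Walk each access:
#0 VA=0x543A00B77 (w,user):
  lvl0: tbl 0x3E, slot 21 ⇒ 0x41007 (P1/RW1/US1/PS0)
  lvl1: tbl 0x41, slot 29 ⇒ 0x45087 (P1/RW1/US1/PS1)
  → PA=0x45B77 (huge @L1)  (2 entries read)
#1 VA=0x2800000DC (w,kernel):
  lvl0: tbl 0x3E, slot 10 ⇒ 0x46087 (P1/RW1/US1/PS1)
  → PA=0x460DC (huge @L0)  (1 entries read)
#2 VA=0x2C1A006EE (r,kernel):
  lvl0: tbl 0x3E, slot 11 ⇒ 0x48007 (P1/RW1/US1/PS0)
  lvl1: tbl 0x48, slot 13 ⇒ 0x50002 (P0/RW1/US0/PS0)
  → PAGE_NOT_PRESENT  (2 entries read)
#3 VA=0x780000233 (w,kernel):
  lvl0: tbl 0x3E, slot 30 ⇒ 0x4B087 (P1/RW1/US1/PS1)
  → PA=0x4B233 (huge @L0)  (1 entries read)
#4 VA=0x440000E05 (w,user):
  lvl0: tbl 0x3E, slot 17 ⇒ 0x4F087 (P1/RW1/US1/PS1)
  → PA=0x4FE05 (huge @L0)  (1 entries read)
#5 VA=0x100600C02 (r,kernel):
  lvl0: tbl 0x3E, slot 4 ⇒ 0x52007 (P1/RW1/US1/PS0)
  lvl1: tbl 0x52, slot 3 ⇒ 0x53007 (P1/RW1/US1/PS0)
  lvl2: tbl 0x53, slot 0 ⇒ 0x52002 (P0/RW1/US0/PS0)
  → PAGE_NOT_PRESENT  (3 entries read)
#6 VA=0x343004E80 (w,user):
  lvl0: tbl 0x3E, slot 13 ⇒ 0x57007 (P1/RW1/US1/PS0)
  lvl1: tbl 0x57, slot 24 ⇒ 0x59007 (P1/RW1/US1/PS0)
  lvl2: tbl 0x59, slot 4 ⇒ 0x5A005 (P1/RW0/US1/PS0)
  → PROTECTION_VIOLATION  (3 entries read)
#7 VA=0x700000165 (r,kernel):
  lvl0: tbl 0x3E, slot 28 ⇒ 0x5E087 (P1/RW1/US1/PS1)
  → PA=0x5E165 (huge @L0)  (1 entries read)

Access #5 PA: FAULT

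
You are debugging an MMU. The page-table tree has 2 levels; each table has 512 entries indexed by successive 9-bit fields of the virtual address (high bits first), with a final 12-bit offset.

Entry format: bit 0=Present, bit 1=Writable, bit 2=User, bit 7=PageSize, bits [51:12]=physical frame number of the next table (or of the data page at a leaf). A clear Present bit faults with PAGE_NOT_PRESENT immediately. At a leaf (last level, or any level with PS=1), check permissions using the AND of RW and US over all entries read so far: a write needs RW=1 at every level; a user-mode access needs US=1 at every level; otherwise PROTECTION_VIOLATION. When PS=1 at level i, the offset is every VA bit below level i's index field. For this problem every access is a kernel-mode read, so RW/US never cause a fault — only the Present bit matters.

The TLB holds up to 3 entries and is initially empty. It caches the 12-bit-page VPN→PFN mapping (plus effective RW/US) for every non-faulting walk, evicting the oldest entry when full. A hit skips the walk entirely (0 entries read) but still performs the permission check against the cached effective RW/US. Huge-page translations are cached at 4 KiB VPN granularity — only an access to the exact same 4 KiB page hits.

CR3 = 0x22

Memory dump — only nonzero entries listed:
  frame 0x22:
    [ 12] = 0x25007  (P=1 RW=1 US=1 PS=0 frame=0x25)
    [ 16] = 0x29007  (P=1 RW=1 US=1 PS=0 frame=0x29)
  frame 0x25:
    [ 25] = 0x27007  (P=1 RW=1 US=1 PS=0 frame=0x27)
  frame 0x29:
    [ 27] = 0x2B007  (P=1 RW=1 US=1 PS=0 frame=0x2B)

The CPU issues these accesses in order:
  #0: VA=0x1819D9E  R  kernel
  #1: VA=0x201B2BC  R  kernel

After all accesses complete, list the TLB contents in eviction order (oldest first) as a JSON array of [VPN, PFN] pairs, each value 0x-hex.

Walk each access:
#0 VA=0x1819D9E (r,kernel):
  L0 @0x22[12] → 0x25007  P=1,RW=1,US=1,PS=0
  L1 @0x25[25] → 0x27007  P=1,RW=1,US=1,PS=0
  ⇒ phys 0x27D9E  [2 reads]
#1 VA=0x201B2BC (r,kernel):
  L0 @0x22[16] → 0x29007  P=1,RW=1,US=1,PS=0
  L1 @0x29[27] → 0x2B007  P=1,RW=1,US=1,PS=0
  ⇒ phys 0x2B2BC  [2 reads]

TLB: [["0x1819", "0x27"], ["0x201B", "0x2B"]]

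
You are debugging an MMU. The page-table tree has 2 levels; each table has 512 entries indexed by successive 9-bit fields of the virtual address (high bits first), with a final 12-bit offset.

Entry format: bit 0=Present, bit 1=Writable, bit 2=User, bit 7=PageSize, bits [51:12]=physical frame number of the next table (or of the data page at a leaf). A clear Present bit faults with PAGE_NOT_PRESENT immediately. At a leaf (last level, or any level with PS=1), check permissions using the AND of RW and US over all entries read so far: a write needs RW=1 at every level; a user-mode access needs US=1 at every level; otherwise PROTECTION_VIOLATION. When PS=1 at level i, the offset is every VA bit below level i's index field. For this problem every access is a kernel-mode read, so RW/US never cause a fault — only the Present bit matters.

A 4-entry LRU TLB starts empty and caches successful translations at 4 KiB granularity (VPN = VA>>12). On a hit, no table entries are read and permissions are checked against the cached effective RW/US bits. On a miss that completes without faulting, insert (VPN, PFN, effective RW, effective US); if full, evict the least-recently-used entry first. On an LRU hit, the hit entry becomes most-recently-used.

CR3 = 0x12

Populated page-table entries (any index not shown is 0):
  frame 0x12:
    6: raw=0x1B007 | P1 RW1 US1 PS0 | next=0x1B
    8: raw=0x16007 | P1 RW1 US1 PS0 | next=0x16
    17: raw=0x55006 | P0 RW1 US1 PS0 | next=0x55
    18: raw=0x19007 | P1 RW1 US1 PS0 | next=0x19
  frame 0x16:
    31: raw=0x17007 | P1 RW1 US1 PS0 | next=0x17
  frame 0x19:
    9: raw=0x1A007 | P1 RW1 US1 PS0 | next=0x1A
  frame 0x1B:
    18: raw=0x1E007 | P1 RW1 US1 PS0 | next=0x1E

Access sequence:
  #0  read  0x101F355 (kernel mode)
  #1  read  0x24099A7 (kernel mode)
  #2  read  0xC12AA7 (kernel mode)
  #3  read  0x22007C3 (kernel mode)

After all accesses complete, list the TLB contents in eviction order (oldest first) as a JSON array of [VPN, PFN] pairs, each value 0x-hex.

Per-access translation:
#0 VA=0x101F355 (r,kernel):
  L0: frame=0x12 idx=8 entry=0x16007 [P=1 RW=1 US=1 PS=0]
  L1: frame=0x16 idx=31 entry=0x17007 [P=1 RW=1 US=1 PS=0]
  ✓ 0x17355  — 2 lookups
#1 VA=0x24099A7 (r,kernel):
  L0: frame=0x12 idx=18 entry=0x19007 [P=1 RW=1 US=1 PS=0]
  L1: frame=0x19 idx=9 entry=0x1A007 [P=1 RW=1 US=1 PS=0]
  ✓ 0x1A9A7  — 2 lookups
#2 VA=0xC12AA7 (r,kernel):
  L0: frame=0x12 idx=6 entry=0x1B007 [P=1 RW=1 US=1 PS=0]
  L1: frame=0x1B idx=18 entry=0x1E007 [P=1 RW=1 US=1 PS=0]
  ✓ 0x1EAA7  — 2 lookups
#3 VA=0x22007C3 (r,kernel):
  L0: frame=0x12 idx=17 entry=0x55006 [P=0 RW=1 US=1 PS=0]
  ⇒ fault: PAGE_NOT_PRESENT  — 1 lookups

TLB: [["0x101F", "0x17"], ["0x2409", "0x1A"], ["0xC12", "0x1E"]]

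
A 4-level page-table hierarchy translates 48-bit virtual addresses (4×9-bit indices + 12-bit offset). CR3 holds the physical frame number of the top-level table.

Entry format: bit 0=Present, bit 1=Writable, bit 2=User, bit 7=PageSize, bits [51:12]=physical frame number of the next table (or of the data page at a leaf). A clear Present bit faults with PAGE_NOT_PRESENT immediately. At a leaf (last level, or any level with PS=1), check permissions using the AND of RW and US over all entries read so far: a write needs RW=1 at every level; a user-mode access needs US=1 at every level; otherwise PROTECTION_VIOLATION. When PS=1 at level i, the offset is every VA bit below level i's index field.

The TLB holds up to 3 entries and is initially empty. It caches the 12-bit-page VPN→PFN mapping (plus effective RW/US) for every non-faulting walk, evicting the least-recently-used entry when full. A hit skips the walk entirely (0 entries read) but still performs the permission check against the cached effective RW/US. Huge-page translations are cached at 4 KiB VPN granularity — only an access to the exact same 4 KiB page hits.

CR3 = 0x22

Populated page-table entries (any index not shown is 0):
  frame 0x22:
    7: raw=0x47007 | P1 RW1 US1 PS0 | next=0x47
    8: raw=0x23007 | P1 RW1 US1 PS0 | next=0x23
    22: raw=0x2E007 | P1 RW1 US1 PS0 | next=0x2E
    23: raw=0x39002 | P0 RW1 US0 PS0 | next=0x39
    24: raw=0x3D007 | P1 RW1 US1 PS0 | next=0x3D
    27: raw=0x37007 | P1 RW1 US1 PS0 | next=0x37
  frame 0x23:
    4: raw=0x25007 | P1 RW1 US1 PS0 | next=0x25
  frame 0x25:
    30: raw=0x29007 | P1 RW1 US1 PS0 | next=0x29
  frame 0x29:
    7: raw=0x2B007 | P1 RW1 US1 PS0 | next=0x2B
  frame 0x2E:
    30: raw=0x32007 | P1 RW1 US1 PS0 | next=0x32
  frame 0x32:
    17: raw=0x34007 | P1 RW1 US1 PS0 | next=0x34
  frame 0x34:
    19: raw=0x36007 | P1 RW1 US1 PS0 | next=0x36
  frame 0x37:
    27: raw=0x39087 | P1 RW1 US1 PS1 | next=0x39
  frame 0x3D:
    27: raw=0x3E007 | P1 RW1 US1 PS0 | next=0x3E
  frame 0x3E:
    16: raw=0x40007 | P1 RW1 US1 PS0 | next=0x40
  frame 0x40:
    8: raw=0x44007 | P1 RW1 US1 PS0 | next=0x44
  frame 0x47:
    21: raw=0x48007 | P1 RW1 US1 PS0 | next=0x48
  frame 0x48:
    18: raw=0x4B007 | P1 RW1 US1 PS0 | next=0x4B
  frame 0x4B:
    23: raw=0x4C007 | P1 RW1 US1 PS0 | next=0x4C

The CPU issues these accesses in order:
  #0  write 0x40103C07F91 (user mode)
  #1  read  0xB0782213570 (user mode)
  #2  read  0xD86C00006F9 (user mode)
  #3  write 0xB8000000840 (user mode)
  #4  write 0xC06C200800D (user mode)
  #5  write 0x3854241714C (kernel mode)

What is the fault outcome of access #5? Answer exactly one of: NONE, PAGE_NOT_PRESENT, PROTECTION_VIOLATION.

Walk each access:
#0 VA=0x40103C07F91 (w,user):
  [0] read 0x22 idx=8: raw=0x23007 flags P=1 W=1 U=1 S=0
  [1] read 0x23 idx=4: raw=0x25007 flags P=1 W=1 U=1 S=0
  [2] read 0x25 idx=30: raw=0x29007 flags P=1 W=1 U=1 S=0
  [3] read 0x29 idx=7: raw=0x2B007 flags P=1 W=1 U=1 S=0
  ✓ 0x2BF91  — 4 lookups
#1 VA=0xB0782213570 (r,user):
  [0] read 0x22 idx=22: raw=0x2E007 flags P=1 W=1 U=1 S=0
  [1] read 0x2E idx=30: raw=0x32007 flags P=1 W=1 U=1 S=0
  [2] read 0x32 idx=17: raw=0x34007 flags P=1 W=1 U=1 S=0
  [3] read 0x34 idx=19: raw=0x36007 flags P=1 W=1 U=1 S=0
  ✓ 0x36570  — 4 lookups
#2 VA=0xD86C00006F9 (r,user):
  [0] read 0x22 idx=27: raw=0x37007 flags P=1 W=1 U=1 S=0
  [1] read 0x37 idx=27: raw=0x39087 flags P=1 W=1 U=1 S=1
  ✓ 0x396F9 (huge @L1)  — 2 lookups
#3 VA=0xB8000000840 (w,user):
  [0] read 0x22 idx=23: raw=0x39002 flags P=0 W=1 U=0 S=0
  → PAGE_NOT_PRESENT  (1 entries read)
#4 VA=0xC06C200800D (w,user):
  [0] read 0x22 idx=24: raw=0x3D007 flags P=1 W=1 U=1 S=0
  [1] read 0x3D idx=27: raw=0x3E007 flags P=1 W=1 U=1 S=0
  [2] read 0x3E idx=16: raw=0x40007 flags P=1 W=1 U=1 S=0
  [3] read 0x40 idx=8: raw=0x44007 flags P=1 W=1 U=1 S=0
  ✓ 0x4400D  — 4 lookups
#5 VA=0x3854241714C (w,kernel):
  [0] read 0x22 idx=7: raw=0x47007 flags P=1 W=1 U=1 S=0
  [1] read 0x47 idx=21: raw=0x48007 flags P=1 W=1 U=1 S=0
  [2] read 0x48 idx=18: raw=0x4B007 flags P=1 W=1 U=1 S=0
  [3] read 0x4B idx=23: raw=0x4C007 flags P=1 W=1 U=1 S=0
  ✓ 0x4C14C  — 4 lookups

Access #5 fault: NONE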